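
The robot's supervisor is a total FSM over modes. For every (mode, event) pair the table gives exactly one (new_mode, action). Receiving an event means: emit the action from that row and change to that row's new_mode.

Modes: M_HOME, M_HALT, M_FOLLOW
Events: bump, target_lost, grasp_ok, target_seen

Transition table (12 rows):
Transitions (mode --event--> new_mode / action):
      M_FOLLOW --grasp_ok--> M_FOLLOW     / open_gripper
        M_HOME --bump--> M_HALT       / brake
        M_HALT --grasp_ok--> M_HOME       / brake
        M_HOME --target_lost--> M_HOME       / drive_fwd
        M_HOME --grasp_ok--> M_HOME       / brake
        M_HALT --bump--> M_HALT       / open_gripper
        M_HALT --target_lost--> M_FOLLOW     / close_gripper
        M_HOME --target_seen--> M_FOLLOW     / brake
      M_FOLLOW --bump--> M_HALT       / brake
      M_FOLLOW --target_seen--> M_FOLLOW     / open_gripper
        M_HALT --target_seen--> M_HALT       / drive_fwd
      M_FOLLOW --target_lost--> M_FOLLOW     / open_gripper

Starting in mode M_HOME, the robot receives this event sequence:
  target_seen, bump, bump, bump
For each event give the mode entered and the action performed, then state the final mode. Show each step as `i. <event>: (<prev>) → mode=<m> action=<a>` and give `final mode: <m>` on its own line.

final mode: M_HALT

1. target_seen: (M_HOME) → mode=M_FOLLOW action=brake
2. bump: (M_FOLLOW) → mode=M_HALT action=brake
3. bump: (M_HALT) → mode=M_HALT action=open_gripper
4. bump: (M_HALT) → mode=M_HALT action=open_gripper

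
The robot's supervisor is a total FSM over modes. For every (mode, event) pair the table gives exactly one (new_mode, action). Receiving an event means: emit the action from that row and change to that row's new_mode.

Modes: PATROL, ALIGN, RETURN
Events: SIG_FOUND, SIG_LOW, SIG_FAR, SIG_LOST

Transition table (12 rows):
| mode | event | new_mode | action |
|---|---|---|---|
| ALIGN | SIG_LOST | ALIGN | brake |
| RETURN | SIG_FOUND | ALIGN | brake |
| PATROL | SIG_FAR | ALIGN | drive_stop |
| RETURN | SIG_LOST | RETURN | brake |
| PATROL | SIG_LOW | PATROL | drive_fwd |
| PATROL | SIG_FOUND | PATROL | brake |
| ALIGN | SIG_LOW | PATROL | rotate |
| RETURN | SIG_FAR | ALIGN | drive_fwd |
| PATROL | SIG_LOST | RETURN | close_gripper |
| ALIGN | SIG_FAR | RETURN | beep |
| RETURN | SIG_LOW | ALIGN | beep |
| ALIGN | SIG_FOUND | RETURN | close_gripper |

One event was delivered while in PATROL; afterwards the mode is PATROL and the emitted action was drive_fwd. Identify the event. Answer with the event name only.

SIG_LOW

try SIG_FOUND: (PATROL, SIG_FOUND) → (PATROL, brake)
try SIG_LOW: (PATROL, SIG_LOW) → (PATROL, drive_fwd)  ← matches
try SIG_FAR: (PATROL, SIG_FAR) → (ALIGN, drive_stop)
try SIG_LOST: (PATROL, SIG_LOST) → (RETURN, close_gripper)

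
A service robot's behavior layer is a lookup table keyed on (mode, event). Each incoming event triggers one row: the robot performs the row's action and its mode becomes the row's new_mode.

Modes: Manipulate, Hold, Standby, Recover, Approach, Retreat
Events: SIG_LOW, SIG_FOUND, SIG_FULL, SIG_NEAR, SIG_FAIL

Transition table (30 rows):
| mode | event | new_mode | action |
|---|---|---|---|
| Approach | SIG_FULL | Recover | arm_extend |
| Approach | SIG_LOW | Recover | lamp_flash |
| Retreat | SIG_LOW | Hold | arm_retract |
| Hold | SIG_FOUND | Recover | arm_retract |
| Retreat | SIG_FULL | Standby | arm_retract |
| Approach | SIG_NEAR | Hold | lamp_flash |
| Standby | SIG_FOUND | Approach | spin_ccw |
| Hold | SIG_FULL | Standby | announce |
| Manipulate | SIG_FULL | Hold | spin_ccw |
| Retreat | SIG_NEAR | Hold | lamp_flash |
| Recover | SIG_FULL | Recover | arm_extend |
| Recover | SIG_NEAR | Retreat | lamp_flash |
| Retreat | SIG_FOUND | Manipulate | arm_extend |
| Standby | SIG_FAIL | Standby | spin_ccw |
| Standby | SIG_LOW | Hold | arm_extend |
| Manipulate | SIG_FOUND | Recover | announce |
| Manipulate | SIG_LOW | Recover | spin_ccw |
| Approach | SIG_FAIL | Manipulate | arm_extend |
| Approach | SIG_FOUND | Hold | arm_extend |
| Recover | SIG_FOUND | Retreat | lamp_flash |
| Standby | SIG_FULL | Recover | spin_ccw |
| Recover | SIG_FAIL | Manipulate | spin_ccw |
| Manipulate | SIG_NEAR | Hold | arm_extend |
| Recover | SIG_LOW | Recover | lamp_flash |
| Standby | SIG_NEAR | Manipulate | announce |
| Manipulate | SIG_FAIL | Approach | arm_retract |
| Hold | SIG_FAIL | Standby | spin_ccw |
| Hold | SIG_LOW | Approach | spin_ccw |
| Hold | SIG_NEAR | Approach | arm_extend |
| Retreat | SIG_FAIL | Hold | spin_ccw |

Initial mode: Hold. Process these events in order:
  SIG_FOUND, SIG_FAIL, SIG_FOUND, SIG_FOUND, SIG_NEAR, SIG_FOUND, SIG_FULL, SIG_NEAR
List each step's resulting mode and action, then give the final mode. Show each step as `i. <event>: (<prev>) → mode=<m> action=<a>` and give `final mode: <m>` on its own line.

final mode: Retreat

1. SIG_FOUND: (Hold) → mode=Recover action=arm_retract
2. SIG_FAIL: (Recover) → mode=Manipulate action=spin_ccw
3. SIG_FOUND: (Manipulate) → mode=Recover action=announce
4. SIG_FOUND: (Recover) → mode=Retreat action=lamp_flash
5. SIG_NEAR: (Retreat) → mode=Hold action=lamp_flash
6. SIG_FOUND: (Hold) → mode=Recover action=arm_retract
7. SIG_FULL: (Recover) → mode=Recover action=arm_extend
8. SIG_NEAR: (Recover) → mode=Retreat action=lamp_flash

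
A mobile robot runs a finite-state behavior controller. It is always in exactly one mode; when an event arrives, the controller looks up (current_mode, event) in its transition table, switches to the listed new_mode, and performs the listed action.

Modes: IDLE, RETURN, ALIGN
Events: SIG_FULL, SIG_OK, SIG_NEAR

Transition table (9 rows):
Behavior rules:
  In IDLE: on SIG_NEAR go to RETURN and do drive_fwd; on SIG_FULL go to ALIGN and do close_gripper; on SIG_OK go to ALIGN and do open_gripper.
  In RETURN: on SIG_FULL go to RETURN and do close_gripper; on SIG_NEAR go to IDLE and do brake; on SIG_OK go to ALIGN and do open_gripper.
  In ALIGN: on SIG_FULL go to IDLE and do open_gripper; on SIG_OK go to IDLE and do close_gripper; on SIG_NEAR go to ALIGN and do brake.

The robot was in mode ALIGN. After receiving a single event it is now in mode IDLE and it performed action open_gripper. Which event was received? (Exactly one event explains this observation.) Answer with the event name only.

try SIG_FULL: (ALIGN, SIG_FULL) → (IDLE, open_gripper)  ← matches
try SIG_OK: (ALIGN, SIG_OK) → (IDLE, close_gripper)
try SIG_NEAR: (ALIGN, SIG_NEAR) → (ALIGN, brake)

SIG_FULL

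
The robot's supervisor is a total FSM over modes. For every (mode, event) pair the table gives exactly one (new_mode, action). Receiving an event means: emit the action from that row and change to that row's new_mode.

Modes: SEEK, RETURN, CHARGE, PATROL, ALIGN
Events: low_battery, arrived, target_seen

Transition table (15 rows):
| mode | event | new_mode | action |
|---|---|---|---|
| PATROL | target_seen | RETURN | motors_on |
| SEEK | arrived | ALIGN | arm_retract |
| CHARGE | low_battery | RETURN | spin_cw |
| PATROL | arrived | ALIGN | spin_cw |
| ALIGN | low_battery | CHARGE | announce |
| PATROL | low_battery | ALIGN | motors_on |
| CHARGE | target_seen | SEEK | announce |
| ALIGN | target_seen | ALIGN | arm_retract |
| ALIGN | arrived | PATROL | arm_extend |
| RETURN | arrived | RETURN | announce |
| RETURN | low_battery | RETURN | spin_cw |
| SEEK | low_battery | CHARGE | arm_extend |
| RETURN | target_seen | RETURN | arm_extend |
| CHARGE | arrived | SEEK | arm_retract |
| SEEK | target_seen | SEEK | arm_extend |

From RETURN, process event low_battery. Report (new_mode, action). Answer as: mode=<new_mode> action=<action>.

mode=RETURN action=spin_cw

current mode = RETURN; filter table to that mode:
  (RETURN, arrived) → (RETURN, announce)
  (RETURN, low_battery) → (RETURN, spin_cw)  ← event matches
  (RETURN, target_seen) → (RETURN, arm_extend)
event = low_battery selects (RETURN, spin_cw)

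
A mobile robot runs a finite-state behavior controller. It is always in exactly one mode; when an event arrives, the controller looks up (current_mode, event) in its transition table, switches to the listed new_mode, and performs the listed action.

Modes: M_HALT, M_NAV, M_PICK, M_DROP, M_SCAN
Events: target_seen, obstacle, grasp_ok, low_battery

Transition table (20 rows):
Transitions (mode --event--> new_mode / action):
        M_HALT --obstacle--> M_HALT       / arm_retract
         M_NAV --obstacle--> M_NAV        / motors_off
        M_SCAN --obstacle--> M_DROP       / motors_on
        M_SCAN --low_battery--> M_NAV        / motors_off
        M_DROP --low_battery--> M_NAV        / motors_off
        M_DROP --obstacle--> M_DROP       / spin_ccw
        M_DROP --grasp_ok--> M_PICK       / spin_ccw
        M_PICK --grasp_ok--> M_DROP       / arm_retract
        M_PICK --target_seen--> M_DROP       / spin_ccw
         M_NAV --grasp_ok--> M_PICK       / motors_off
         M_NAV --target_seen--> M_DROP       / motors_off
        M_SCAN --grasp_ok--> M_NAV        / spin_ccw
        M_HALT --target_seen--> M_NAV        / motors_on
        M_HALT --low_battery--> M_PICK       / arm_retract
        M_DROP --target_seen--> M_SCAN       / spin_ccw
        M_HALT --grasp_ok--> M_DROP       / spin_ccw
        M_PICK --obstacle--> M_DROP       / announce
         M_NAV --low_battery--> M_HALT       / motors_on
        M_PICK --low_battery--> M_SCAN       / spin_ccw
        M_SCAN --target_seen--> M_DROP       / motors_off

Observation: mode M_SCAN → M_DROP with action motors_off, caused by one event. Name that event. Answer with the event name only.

target_seen

try target_seen: (M_SCAN, target_seen) → (M_DROP, motors_off)  ← matches
try obstacle: (M_SCAN, obstacle) → (M_DROP, motors_on)
try grasp_ok: (M_SCAN, grasp_ok) → (M_NAV, spin_ccw)
try low_battery: (M_SCAN, low_battery) → (M_NAV, motors_off)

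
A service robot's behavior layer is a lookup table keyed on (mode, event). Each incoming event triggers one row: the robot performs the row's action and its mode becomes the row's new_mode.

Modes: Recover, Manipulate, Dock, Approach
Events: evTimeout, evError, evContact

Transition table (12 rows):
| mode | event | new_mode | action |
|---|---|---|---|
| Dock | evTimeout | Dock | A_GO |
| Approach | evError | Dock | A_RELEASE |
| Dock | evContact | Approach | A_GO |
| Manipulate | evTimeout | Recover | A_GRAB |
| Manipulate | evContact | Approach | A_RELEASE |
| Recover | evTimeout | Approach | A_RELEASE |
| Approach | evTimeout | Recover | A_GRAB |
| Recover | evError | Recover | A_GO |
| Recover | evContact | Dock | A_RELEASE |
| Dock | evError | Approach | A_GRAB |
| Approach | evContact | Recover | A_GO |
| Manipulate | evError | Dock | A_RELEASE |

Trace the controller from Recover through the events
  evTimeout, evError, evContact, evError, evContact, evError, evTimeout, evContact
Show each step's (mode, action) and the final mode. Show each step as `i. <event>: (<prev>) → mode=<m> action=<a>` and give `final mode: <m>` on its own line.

1. evTimeout: (Recover) → mode=Approach action=A_RELEASE
2. evError: (Approach) → mode=Dock action=A_RELEASE
3. evContact: (Dock) → mode=Approach action=A_GO
4. evError: (Approach) → mode=Dock action=A_RELEASE
5. evContact: (Dock) → mode=Approach action=A_GO
6. evError: (Approach) → mode=Dock action=A_RELEASE
7. evTimeout: (Dock) → mode=Dock action=A_GO
8. evContact: (Dock) → mode=Approach action=A_GO

final mode: Approach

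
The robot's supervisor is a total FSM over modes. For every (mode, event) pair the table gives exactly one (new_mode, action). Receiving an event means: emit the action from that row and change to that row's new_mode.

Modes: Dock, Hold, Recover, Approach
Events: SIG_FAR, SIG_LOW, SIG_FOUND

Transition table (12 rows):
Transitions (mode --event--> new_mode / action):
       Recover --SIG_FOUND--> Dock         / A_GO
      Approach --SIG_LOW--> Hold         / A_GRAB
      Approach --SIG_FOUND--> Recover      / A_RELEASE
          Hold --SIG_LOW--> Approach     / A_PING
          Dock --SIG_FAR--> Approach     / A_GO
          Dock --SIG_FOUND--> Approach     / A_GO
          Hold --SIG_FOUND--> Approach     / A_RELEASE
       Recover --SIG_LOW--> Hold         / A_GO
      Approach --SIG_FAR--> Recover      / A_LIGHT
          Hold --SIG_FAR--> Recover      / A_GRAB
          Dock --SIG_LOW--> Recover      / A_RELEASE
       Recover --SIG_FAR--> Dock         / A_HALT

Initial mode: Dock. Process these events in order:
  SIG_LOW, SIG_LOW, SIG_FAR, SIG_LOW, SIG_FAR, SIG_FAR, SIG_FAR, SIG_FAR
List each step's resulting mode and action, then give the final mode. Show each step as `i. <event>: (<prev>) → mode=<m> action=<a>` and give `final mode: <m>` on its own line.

1. SIG_LOW: (Dock) → mode=Recover action=A_RELEASE
2. SIG_LOW: (Recover) → mode=Hold action=A_GO
3. SIG_FAR: (Hold) → mode=Recover action=A_GRAB
4. SIG_LOW: (Recover) → mode=Hold action=A_GO
5. SIG_FAR: (Hold) → mode=Recover action=A_GRAB
6. SIG_FAR: (Recover) → mode=Dock action=A_HALT
7. SIG_FAR: (Dock) → mode=Approach action=A_GO
8. SIG_FAR: (Approach) → mode=Recover action=A_LIGHT

final mode: Recover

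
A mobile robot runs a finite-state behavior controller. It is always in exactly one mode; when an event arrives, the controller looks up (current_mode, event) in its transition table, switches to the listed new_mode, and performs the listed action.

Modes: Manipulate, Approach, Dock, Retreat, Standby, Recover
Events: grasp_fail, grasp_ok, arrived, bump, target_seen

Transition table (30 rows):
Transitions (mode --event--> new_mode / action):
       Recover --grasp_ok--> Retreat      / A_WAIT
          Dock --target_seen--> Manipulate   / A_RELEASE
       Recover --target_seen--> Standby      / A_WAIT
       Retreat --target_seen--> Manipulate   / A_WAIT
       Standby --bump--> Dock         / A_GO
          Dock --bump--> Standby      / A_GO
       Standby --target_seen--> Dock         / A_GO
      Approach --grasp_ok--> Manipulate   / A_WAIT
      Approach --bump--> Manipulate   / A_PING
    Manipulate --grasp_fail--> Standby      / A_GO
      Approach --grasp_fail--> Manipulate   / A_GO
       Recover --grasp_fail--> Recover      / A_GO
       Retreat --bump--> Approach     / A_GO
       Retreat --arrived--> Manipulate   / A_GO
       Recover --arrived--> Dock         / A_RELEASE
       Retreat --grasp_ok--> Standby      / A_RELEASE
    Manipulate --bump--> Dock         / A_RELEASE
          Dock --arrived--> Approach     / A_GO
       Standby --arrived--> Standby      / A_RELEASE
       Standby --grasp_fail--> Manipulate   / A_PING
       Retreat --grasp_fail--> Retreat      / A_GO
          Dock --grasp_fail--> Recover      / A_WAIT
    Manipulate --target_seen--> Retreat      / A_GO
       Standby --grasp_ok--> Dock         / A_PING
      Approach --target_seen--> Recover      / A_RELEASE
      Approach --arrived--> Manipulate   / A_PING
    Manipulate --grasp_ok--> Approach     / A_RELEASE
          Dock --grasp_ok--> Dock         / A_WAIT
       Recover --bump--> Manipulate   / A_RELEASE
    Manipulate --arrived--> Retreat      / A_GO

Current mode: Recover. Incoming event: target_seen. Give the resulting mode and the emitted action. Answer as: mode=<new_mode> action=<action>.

current mode = Recover; filter table to that mode:
  (Recover, grasp_ok) → (Retreat, A_WAIT)
  (Recover, target_seen) → (Standby, A_WAIT)  ← event matches
  (Recover, grasp_fail) → (Recover, A_GO)
  (Recover, arrived) → (Dock, A_RELEASE)
  (Recover, bump) → (Manipulate, A_RELEASE)
event = target_seen selects (Standby, A_WAIT)

mode=Standby action=A_WAIT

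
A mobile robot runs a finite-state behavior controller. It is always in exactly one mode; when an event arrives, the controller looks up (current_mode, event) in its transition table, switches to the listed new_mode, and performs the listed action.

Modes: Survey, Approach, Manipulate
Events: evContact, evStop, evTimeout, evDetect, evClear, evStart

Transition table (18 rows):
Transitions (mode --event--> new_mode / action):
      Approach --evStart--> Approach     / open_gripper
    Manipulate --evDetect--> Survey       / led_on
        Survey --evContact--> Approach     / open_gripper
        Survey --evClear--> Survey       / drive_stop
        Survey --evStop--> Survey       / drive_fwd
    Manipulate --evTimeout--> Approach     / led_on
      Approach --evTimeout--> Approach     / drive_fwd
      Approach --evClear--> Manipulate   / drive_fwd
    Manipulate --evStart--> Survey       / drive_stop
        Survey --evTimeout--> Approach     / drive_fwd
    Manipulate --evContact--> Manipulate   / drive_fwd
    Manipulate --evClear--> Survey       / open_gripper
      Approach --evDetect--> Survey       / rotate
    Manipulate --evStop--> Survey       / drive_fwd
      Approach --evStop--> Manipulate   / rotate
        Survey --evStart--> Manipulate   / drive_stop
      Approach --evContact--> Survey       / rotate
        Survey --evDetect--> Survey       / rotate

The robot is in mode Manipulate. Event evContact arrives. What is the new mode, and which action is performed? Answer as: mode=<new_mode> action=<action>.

current mode = Manipulate; filter table to that mode:
  (Manipulate, evDetect) → (Survey, led_on)
  (Manipulate, evTimeout) → (Approach, led_on)
  (Manipulate, evStart) → (Survey, drive_stop)
  (Manipulate, evContact) → (Manipulate, drive_fwd)  ← event matches
  (Manipulate, evClear) → (Survey, open_gripper)
  (Manipulate, evStop) → (Survey, drive_fwd)
event = evContact selects (Manipulate, drive_fwd)

mode=Manipulate action=drive_fwd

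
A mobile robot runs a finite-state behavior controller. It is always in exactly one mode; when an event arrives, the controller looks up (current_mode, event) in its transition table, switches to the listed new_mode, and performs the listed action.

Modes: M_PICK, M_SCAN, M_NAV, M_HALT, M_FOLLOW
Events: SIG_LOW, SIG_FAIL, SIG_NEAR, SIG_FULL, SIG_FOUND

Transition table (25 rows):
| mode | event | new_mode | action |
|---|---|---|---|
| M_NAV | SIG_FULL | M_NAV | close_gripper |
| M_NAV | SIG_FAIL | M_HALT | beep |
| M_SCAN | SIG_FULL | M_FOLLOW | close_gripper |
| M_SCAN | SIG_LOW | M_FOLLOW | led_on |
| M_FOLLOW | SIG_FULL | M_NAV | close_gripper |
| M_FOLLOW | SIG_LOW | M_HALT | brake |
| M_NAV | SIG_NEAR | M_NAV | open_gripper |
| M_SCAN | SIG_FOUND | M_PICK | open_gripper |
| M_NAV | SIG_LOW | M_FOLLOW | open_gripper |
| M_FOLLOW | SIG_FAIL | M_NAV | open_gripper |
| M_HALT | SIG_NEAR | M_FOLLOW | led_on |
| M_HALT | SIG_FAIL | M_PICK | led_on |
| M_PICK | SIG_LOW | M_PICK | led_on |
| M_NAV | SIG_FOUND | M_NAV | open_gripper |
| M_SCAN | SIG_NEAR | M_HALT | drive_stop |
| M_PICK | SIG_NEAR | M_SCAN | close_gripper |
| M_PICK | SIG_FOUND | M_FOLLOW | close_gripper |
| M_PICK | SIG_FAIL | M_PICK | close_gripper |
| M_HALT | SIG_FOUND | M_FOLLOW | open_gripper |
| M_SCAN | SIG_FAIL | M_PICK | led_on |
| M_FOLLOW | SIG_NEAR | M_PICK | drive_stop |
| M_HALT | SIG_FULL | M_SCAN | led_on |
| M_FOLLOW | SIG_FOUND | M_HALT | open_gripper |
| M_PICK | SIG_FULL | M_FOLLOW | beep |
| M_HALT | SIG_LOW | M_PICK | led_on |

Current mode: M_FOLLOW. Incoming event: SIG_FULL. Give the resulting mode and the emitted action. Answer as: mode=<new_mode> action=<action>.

mode=M_NAV action=close_gripper

current mode = M_FOLLOW; filter table to that mode:
  (M_FOLLOW, SIG_FULL) → (M_NAV, close_gripper)  ← event matches
  (M_FOLLOW, SIG_LOW) → (M_HALT, brake)
  (M_FOLLOW, SIG_FAIL) → (M_NAV, open_gripper)
  (M_FOLLOW, SIG_NEAR) → (M_PICK, drive_stop)
  (M_FOLLOW, SIG_FOUND) → (M_HALT, open_gripper)
event = SIG_FULL selects (M_NAV, close_gripper)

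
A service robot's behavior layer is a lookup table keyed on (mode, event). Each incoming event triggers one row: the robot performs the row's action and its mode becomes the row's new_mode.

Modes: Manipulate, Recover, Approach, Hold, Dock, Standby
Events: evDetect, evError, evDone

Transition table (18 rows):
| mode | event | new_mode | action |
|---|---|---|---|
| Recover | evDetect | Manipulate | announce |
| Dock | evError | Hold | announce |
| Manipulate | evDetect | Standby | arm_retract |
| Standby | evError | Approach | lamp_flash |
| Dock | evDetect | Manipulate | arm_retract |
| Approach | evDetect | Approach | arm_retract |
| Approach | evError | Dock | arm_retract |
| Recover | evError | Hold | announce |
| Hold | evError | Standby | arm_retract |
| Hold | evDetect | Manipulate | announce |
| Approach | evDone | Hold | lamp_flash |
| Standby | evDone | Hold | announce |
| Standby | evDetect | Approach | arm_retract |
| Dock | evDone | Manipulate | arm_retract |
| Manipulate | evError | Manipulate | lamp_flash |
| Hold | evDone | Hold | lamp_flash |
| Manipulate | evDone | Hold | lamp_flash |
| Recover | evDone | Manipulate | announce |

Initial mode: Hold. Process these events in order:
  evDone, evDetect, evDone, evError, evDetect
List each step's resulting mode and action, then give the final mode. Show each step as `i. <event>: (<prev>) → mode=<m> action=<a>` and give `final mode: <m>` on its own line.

1. evDone: (Hold) → mode=Hold action=lamp_flash
2. evDetect: (Hold) → mode=Manipulate action=announce
3. evDone: (Manipulate) → mode=Hold action=lamp_flash
4. evError: (Hold) → mode=Standby action=arm_retract
5. evDetect: (Standby) → mode=Approach action=arm_retract

final mode: Approach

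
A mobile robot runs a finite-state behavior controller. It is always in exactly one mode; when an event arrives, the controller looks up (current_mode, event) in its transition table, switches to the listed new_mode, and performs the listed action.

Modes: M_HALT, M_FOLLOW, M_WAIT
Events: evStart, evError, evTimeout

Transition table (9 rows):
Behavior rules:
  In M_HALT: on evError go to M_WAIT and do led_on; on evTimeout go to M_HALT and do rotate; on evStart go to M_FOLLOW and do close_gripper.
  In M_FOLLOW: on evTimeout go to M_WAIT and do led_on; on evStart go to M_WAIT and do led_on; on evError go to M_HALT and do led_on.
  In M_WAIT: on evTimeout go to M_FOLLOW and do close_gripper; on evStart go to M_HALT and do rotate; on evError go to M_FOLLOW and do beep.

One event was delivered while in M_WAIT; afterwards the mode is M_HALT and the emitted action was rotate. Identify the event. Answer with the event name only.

try evStart: (M_WAIT, evStart) → (M_HALT, rotate)  ← matches
try evError: (M_WAIT, evError) → (M_FOLLOW, beep)
try evTimeout: (M_WAIT, evTimeout) → (M_FOLLOW, close_gripper)

evStart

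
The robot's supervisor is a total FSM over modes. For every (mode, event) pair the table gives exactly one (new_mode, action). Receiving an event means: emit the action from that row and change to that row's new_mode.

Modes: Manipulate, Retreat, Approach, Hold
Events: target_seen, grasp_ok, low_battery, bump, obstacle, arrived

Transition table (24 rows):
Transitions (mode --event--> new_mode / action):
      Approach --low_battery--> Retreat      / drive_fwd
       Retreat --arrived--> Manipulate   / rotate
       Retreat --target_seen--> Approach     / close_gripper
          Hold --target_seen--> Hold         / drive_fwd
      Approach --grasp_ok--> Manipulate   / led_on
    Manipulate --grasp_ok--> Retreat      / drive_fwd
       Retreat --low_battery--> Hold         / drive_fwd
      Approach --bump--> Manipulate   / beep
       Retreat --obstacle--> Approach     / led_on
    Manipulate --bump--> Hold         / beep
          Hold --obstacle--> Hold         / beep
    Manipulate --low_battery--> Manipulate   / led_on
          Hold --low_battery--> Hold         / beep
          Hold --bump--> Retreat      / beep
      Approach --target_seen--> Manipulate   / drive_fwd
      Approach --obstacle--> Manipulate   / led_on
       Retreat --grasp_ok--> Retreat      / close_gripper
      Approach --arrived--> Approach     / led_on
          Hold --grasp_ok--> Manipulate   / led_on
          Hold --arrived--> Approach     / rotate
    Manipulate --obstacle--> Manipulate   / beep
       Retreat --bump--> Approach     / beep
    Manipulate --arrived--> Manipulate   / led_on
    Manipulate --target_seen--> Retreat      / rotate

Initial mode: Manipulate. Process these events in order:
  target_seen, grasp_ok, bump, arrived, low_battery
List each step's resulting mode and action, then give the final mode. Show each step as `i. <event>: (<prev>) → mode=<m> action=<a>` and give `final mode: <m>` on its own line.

1. target_seen: (Manipulate) → mode=Retreat action=rotate
2. grasp_ok: (Retreat) → mode=Retreat action=close_gripper
3. bump: (Retreat) → mode=Approach action=beep
4. arrived: (Approach) → mode=Approach action=led_on
5. low_battery: (Approach) → mode=Retreat action=drive_fwd

final mode: Retreat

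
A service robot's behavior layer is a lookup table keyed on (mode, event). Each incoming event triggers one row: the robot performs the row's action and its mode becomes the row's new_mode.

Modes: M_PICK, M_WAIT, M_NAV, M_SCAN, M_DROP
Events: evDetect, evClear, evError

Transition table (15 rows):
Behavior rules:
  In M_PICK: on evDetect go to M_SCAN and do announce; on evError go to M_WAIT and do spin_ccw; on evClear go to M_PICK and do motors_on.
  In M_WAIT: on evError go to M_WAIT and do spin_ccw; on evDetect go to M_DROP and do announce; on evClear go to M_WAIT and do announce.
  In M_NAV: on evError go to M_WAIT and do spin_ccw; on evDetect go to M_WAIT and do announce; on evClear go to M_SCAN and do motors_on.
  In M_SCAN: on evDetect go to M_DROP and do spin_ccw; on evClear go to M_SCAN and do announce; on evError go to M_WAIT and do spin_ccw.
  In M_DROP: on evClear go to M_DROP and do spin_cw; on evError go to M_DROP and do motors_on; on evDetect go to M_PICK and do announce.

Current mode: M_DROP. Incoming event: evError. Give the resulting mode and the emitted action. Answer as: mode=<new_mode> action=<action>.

current mode = M_DROP; filter table to that mode:
  (M_DROP, evClear) → (M_DROP, spin_cw)
  (M_DROP, evError) → (M_DROP, motors_on)  ← event matches
  (M_DROP, evDetect) → (M_PICK, announce)
event = evError selects (M_DROP, motors_on)

mode=M_DROP action=motors_on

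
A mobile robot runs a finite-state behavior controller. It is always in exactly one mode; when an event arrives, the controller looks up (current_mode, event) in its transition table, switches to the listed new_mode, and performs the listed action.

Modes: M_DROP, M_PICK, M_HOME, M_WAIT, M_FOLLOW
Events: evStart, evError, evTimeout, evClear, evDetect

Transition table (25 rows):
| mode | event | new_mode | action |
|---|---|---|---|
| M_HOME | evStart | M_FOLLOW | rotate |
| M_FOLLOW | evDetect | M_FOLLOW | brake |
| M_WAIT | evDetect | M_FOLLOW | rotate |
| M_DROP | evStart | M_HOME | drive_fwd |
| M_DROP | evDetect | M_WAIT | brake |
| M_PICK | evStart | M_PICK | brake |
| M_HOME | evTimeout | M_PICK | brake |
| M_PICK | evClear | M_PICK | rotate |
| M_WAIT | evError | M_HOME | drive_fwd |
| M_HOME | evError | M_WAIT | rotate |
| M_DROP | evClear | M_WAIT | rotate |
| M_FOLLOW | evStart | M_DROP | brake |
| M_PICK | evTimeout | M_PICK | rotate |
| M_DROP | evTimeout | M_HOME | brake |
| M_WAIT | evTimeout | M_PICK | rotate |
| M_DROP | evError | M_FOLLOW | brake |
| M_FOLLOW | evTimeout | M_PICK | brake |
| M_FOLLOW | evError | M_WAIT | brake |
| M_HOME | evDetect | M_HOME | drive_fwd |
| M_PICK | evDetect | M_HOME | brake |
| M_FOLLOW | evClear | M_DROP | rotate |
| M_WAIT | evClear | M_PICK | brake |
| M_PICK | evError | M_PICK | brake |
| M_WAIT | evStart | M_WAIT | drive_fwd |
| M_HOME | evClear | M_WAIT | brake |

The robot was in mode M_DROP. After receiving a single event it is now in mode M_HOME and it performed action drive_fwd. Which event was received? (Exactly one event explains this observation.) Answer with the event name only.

evStart

try evStart: (M_DROP, evStart) → (M_HOME, drive_fwd)  ← matches
try evError: (M_DROP, evError) → (M_FOLLOW, brake)
try evTimeout: (M_DROP, evTimeout) → (M_HOME, brake)
try evClear: (M_DROP, evClear) → (M_WAIT, rotate)
try evDetect: (M_DROP, evDetect) → (M_WAIT, brake)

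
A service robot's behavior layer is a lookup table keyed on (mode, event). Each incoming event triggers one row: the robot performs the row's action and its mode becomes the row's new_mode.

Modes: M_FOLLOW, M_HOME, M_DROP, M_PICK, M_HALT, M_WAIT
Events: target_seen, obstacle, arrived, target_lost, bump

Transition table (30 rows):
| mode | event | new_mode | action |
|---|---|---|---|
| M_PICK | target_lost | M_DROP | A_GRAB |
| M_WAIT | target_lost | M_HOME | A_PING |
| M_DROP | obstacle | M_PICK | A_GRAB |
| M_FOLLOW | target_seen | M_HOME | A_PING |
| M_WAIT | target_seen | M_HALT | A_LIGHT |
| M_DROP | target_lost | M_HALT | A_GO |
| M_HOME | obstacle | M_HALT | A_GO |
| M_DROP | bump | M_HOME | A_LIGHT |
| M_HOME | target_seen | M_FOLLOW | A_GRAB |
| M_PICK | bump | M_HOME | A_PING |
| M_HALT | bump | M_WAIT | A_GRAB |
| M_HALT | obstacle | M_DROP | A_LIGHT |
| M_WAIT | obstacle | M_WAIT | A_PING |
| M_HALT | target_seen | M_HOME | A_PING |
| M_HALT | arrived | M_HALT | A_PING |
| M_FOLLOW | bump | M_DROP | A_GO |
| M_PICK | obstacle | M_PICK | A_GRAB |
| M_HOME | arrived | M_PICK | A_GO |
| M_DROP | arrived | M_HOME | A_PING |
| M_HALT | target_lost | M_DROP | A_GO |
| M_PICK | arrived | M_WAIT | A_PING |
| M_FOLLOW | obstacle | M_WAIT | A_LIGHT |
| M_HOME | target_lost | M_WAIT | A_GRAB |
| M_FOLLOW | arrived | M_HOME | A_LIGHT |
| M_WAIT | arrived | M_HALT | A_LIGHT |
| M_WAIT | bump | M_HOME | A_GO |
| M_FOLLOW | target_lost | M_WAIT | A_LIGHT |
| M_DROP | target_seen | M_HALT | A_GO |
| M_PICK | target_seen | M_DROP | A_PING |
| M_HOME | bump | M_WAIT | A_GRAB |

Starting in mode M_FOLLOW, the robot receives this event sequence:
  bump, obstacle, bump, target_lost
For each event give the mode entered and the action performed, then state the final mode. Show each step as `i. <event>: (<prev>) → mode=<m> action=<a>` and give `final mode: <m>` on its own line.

final mode: M_WAIT

1. bump: (M_FOLLOW) → mode=M_DROP action=A_GO
2. obstacle: (M_DROP) → mode=M_PICK action=A_GRAB
3. bump: (M_PICK) → mode=M_HOME action=A_PING
4. target_lost: (M_HOME) → mode=M_WAIT action=A_GRAB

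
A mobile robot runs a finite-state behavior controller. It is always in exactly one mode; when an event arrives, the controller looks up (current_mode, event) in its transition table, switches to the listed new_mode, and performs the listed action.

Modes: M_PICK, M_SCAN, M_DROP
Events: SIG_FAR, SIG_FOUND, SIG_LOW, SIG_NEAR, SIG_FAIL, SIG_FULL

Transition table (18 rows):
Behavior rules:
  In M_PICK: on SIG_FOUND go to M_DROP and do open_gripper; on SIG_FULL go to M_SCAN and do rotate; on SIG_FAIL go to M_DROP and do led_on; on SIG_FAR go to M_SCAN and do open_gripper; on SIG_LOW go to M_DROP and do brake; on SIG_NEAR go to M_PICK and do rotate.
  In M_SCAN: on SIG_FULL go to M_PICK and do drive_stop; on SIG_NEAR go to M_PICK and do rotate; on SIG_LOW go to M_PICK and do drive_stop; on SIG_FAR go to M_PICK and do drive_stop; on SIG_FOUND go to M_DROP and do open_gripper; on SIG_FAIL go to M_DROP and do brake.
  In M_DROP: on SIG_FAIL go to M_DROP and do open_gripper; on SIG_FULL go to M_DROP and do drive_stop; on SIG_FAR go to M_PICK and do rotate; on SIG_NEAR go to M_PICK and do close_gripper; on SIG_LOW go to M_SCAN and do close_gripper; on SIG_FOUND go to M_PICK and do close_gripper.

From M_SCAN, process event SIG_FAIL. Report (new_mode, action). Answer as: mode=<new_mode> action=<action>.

mode=M_DROP action=brake

current mode = M_SCAN; filter table to that mode:
  (M_SCAN, SIG_FULL) → (M_PICK, drive_stop)
  (M_SCAN, SIG_NEAR) → (M_PICK, rotate)
  (M_SCAN, SIG_LOW) → (M_PICK, drive_stop)
  (M_SCAN, SIG_FAR) → (M_PICK, drive_stop)
  (M_SCAN, SIG_FOUND) → (M_DROP, open_gripper)
  (M_SCAN, SIG_FAIL) → (M_DROP, brake)  ← event matches
event = SIG_FAIL selects (M_DROP, brake)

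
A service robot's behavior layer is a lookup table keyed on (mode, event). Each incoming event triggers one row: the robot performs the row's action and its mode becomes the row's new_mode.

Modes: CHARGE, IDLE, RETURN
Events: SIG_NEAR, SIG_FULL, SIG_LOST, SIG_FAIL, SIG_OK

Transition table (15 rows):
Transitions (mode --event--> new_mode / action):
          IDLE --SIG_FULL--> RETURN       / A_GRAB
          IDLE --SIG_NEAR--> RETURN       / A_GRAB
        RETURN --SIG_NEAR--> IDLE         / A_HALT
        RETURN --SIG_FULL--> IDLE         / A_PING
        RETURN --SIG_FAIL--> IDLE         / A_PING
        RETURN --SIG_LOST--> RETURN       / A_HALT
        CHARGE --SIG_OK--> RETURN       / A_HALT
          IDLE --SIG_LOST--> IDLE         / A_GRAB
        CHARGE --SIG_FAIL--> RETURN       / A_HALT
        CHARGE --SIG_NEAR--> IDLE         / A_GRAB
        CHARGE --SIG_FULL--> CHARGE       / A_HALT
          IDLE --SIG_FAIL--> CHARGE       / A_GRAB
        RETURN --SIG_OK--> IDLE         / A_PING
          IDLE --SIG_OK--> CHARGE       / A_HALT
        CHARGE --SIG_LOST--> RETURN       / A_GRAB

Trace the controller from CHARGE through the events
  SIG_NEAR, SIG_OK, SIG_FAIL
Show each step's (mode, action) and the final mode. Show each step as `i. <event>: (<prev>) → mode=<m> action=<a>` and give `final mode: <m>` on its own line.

final mode: RETURN

1. SIG_NEAR: (CHARGE) → mode=IDLE action=A_GRAB
2. SIG_OK: (IDLE) → mode=CHARGE action=A_HALT
3. SIG_FAIL: (CHARGE) → mode=RETURN action=A_HALT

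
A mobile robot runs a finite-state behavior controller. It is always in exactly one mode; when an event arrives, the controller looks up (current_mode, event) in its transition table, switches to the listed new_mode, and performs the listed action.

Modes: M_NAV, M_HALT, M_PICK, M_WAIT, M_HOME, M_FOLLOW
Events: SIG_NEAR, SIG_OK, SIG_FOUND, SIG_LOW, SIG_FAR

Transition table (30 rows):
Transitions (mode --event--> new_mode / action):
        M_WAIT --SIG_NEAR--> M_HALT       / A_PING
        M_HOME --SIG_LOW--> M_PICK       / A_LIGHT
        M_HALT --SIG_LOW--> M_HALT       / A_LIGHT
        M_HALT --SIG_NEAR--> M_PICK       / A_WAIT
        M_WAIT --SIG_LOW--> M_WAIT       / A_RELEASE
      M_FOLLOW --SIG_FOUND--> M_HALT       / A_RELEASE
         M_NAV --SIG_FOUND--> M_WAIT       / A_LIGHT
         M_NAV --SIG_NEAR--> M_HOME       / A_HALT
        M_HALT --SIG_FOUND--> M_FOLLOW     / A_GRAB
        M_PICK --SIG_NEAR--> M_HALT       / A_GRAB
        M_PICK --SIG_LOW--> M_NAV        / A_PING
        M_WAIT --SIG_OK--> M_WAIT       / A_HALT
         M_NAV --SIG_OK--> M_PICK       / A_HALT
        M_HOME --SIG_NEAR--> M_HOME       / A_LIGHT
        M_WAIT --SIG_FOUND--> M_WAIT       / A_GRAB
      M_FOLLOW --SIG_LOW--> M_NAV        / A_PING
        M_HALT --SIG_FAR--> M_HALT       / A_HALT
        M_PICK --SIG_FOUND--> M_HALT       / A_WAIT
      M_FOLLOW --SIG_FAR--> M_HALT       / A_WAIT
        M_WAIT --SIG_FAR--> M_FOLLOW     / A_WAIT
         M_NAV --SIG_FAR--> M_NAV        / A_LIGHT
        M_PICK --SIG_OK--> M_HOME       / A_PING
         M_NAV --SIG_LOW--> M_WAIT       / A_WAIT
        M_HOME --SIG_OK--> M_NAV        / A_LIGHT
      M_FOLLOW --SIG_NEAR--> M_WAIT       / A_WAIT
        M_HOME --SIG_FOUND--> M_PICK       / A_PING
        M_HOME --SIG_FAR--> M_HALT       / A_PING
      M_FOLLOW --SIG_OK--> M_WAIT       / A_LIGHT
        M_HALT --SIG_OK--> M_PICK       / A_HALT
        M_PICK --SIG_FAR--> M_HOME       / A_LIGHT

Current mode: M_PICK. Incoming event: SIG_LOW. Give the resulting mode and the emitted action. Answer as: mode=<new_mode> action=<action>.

current mode = M_PICK; filter table to that mode:
  (M_PICK, SIG_NEAR) → (M_HALT, A_GRAB)
  (M_PICK, SIG_LOW) → (M_NAV, A_PING)  ← event matches
  (M_PICK, SIG_FOUND) → (M_HALT, A_WAIT)
  (M_PICK, SIG_OK) → (M_HOME, A_PING)
  (M_PICK, SIG_FAR) → (M_HOME, A_LIGHT)
event = SIG_LOW selects (M_NAV, A_PING)

mode=M_NAV action=A_PING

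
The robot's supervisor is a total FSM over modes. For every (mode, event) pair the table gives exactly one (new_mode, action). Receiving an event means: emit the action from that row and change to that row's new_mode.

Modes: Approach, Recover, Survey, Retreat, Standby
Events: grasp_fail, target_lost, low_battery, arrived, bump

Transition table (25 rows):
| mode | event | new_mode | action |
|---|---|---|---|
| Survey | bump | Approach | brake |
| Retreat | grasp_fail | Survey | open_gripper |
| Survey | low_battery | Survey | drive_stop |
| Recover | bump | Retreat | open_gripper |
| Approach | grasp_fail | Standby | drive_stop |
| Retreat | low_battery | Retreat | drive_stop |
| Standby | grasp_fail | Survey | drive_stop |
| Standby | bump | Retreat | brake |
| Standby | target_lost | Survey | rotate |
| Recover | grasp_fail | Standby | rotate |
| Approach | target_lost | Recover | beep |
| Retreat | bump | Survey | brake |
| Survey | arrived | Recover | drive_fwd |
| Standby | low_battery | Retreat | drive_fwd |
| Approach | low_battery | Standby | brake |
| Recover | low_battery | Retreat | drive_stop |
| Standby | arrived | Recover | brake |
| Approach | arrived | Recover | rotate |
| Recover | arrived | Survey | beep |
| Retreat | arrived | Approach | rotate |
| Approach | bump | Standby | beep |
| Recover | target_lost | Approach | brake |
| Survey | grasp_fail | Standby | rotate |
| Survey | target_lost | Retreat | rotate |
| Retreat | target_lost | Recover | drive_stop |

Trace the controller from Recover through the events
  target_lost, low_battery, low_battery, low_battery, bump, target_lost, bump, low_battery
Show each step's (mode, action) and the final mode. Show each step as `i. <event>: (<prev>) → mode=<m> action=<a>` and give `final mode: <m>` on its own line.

1. target_lost: (Recover) → mode=Approach action=brake
2. low_battery: (Approach) → mode=Standby action=brake
3. low_battery: (Standby) → mode=Retreat action=drive_fwd
4. low_battery: (Retreat) → mode=Retreat action=drive_stop
5. bump: (Retreat) → mode=Survey action=brake
6. target_lost: (Survey) → mode=Retreat action=rotate
7. bump: (Retreat) → mode=Survey action=brake
8. low_battery: (Survey) → mode=Survey action=drive_stop

final mode: Survey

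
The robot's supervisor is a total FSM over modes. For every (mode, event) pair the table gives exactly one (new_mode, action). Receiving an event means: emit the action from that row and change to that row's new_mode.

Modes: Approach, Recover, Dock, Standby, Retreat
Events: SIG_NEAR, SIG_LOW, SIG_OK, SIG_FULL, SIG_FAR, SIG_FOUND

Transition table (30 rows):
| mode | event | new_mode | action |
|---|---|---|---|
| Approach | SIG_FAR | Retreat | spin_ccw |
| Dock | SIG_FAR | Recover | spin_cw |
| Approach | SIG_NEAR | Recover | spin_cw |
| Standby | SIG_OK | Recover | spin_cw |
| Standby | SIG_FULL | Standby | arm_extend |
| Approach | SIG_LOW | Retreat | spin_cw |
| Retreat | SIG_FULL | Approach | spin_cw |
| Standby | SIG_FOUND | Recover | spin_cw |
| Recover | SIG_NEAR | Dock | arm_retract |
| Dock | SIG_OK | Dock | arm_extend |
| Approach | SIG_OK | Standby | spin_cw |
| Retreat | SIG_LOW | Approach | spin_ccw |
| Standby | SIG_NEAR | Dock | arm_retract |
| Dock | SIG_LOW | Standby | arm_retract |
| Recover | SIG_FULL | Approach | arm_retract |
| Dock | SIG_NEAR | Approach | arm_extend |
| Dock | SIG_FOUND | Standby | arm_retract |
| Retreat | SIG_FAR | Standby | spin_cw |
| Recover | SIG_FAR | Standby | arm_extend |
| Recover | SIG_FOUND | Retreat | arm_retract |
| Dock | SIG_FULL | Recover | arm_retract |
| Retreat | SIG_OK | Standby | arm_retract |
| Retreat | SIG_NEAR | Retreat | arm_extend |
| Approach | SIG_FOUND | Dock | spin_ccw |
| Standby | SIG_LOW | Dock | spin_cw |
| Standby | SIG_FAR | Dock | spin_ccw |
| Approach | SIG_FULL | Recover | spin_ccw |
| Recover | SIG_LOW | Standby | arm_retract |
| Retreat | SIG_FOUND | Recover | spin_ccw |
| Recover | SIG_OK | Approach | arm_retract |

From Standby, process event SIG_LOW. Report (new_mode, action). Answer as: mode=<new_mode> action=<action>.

mode=Dock action=spin_cw

current mode = Standby; filter table to that mode:
  (Standby, SIG_OK) → (Recover, spin_cw)
  (Standby, SIG_FULL) → (Standby, arm_extend)
  (Standby, SIG_FOUND) → (Recover, spin_cw)
  (Standby, SIG_NEAR) → (Dock, arm_retract)
  (Standby, SIG_LOW) → (Dock, spin_cw)  ← event matches
  (Standby, SIG_FAR) → (Dock, spin_ccw)
event = SIG_LOW selects (Dock, spin_cw)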